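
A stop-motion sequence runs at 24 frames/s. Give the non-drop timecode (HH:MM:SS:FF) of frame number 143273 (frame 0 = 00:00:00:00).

01:39:29:17

143273 ÷ 24 = 5969 full seconds, remainder 17 frames.
5969 s = 1 h 39 min 29 s.
Timecode: 01:39:29:17.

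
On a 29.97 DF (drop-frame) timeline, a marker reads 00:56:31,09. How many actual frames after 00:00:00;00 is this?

Complete 10-minute blocks: 5, each 17982 frames → 89910.
Remaining 6 whole minutes in the current block: 1800 + 5 × 1798 = 10790 frames.
Within the current minute: 31 × 30 + 9 − 2 = 937 (labels ;00/;01 skipped at this minute). Total = 89910 + 10790 + 937 = 101637.

101637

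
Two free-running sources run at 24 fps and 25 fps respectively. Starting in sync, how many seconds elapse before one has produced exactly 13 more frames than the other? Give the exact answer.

13 seconds

The gap grows by |25 − 24| = 1 frame per second.
Time for a 13-frame gap: 13 ÷ (1) = 13 s.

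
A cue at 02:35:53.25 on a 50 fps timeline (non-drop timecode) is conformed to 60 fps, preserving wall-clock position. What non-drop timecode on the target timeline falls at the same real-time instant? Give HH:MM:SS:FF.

Source frame index: (2×3600 + 35×60 + 53) × 50 + 25 = 467675.
Real time: 467675 / (50) = 18707/2 s.
Target frame: (18707/2) × (60) = 561210.
At 60 labels/s: frame 561210 → 02:35:53:30.

02:35:53:30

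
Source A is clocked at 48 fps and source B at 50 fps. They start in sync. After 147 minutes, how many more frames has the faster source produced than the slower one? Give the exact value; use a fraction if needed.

147 min = 8820 s.
A emits 48 × 8820 = 423360 frames; B emits 50 × 8820 = 441000.
Difference = 17640 frames; B is ahead of A.

17640 frames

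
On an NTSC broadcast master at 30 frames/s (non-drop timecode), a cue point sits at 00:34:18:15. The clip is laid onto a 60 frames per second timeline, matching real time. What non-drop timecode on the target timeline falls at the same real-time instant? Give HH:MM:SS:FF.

00:34:18:30

Source frame index: (0×3600 + 34×60 + 18) × 30 + 15 = 61755.
Real time: 61755 / (30) = 4117/2 s.
Target frame: (4117/2) × (60) = 123510.
At 60 labels/s: frame 123510 → 00:34:18:30.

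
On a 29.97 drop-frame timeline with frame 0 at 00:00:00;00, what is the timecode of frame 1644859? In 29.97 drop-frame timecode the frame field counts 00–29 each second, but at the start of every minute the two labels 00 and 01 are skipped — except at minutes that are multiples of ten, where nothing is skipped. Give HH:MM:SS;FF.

15:14:43;15

Each 10-minute DF block holds 10 × 60 × 30 − 9 × 2 = 17982 frames. 1644859 ÷ 17982 → 91 full blocks, remainder 8497.
Within the partial block the first minute is 1800 frames and each further minute 1798, so 4 further minute boundaries passed. Total skipped labels = 18 × 91 + 2 × 4 = 1646.
Non-drop label index = 1644859 + 1646 = 1646505; at 30 labels/s that is 15:14:43:15, i.e. DF 15:14:43;15.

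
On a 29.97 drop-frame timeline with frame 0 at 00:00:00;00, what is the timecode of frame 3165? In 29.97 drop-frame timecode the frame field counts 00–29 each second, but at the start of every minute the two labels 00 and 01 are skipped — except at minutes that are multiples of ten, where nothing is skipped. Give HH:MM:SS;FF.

Each 10-minute DF block holds 10 × 60 × 30 − 9 × 2 = 17982 frames. 3165 ÷ 17982 → 0 full blocks, remainder 3165.
Within the partial block the first minute is 1800 frames and each further minute 1798, so 1 further minute boundary passed. Total skipped labels = 18 × 0 + 2 × 1 = 2.
Non-drop label index = 3165 + 2 = 3167; at 30 labels/s that is 00:01:45:17, i.e. DF 00:01:45;17.

00:01:45;17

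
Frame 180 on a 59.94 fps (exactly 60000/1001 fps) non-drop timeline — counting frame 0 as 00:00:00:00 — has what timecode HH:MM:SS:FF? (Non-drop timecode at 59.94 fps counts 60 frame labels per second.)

180 ÷ 60 = 3 full seconds, remainder 0 frames.
3 s = 0 h 0 min 3 s.
Timecode: 00:00:03:00.

00:00:03:00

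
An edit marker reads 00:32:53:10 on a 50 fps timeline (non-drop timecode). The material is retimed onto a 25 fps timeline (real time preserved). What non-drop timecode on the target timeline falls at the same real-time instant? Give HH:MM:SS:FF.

Source frame index: (0×3600 + 32×60 + 53) × 50 + 10 = 98660.
Real time: 98660 / (50) = 9866/5 s.
Target frame: (9866/5) × (25) = 49330.
At 25 labels/s: frame 49330 → 00:32:53:05.

00:32:53:05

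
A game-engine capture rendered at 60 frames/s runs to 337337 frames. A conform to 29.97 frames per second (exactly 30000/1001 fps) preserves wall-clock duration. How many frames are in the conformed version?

Target frames = source frames × (target rate / source rate) = 337337 × (30000/1001)/(60) = 337337 × 500/1001 = 168500.

168500 frames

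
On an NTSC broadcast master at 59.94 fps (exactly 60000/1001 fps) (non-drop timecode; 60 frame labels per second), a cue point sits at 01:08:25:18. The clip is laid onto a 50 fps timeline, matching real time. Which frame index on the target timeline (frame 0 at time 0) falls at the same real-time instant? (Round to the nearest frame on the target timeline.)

Source frame index: (1×3600 + 8×60 + 25) × 60 + 18 = 246318.
Real time: 246318 / (60000/1001) = 41094053/10000 s.
Target frame: (41094053/10000) × (50) = 41094053/200 ≈ 205470.265 → 205470.

frame 205470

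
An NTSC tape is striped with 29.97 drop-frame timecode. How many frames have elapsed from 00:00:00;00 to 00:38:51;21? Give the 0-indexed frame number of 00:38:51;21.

As if non-drop at 30 labels/s: (0 × 3600 + 38 × 60 + 51) × 30 + 21 = 69951.
Minute boundaries passed: 38; those not divisible by 10: 38 − 3 = 35; dropped labels = 2 × 35 = 70.
Actual frame index = 69951 − 70 = 69881.

69881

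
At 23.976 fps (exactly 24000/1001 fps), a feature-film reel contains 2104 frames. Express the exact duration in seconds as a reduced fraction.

263263/3000 seconds

Running time = 2104 ÷ (24000/1001) = 2104 × 1001/24000 = 263263/3000 s.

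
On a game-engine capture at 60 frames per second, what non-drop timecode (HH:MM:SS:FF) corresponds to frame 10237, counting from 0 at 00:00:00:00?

00:02:50:37

10237 ÷ 60 = 170 full seconds, remainder 37 frames.
170 s = 0 h 2 min 50 s.
Timecode: 00:02:50:37.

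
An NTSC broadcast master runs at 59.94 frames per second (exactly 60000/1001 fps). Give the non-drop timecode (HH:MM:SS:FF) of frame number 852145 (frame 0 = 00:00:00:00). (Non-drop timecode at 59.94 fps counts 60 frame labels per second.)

852145 ÷ 60 = 14202 full seconds, remainder 25 frames.
14202 s = 3 h 56 min 42 s.
Timecode: 03:56:42:25.

03:56:42:25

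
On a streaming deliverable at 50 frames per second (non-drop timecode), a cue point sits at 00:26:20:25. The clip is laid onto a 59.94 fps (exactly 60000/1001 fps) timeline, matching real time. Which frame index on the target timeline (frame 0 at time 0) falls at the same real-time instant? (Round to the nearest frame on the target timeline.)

Source frame index: (0×3600 + 26×60 + 20) × 50 + 25 = 79025.
Real time: 79025 / (50) = 3161/2 s.
Target frame: (3161/2) × (60000/1001) = 94830000/1001 ≈ 94735.265 → 94735.

frame 94735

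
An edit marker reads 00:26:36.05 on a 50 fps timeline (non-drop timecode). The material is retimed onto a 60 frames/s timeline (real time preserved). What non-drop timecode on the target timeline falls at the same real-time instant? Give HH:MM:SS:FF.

Source frame index: (0×3600 + 26×60 + 36) × 50 + 5 = 79805.
Real time: 79805 / (50) = 15961/10 s.
Target frame: (15961/10) × (60) = 95766.
At 60 labels/s: frame 95766 → 00:26:36:06.

00:26:36:06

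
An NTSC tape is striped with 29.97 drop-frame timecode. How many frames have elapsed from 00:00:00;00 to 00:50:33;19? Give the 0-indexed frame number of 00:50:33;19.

90919

Complete 10-minute blocks: 5, each 17982 frames → 89910.
Remaining 0 whole minutes in the current block: 0 frames.
Within the current minute: 33 × 30 + 19 = 1009. Total = 89910 + 0 + 1009 = 90919.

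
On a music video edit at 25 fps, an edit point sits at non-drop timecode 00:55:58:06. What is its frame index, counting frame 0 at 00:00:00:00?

Total seconds to the label: (0 × 3600 + 55 × 60 + 58) = 3358.
Frame index = 3358 × 25 + 6 = 83956.

83956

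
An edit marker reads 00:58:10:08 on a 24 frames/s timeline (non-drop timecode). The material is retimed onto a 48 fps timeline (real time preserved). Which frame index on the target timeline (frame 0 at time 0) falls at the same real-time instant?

Source frame index: (0×3600 + 58×60 + 10) × 24 + 8 = 83768.
Real time: 83768 / (24) = 10471/3 s.
Target frame: (10471/3) × (48) = 167536.

frame 167536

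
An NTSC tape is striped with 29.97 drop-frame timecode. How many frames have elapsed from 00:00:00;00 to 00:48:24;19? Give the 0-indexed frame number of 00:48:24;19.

As if non-drop at 30 labels/s: (0 × 3600 + 48 × 60 + 24) × 30 + 19 = 87139.
Minute boundaries passed: 48; those not divisible by 10: 48 − 4 = 44; dropped labels = 2 × 44 = 88.
Actual frame index = 87139 − 88 = 87051.

87051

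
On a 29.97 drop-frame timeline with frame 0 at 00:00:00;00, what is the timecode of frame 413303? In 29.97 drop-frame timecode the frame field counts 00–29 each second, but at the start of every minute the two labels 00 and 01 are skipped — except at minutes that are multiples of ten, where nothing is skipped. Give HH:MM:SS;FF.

03:49:50;17

Each 10-minute DF block holds 10 × 60 × 30 − 9 × 2 = 17982 frames. 413303 ÷ 17982 → 22 full blocks, remainder 17699.
Within the partial block the first minute is 1800 frames and each further minute 1798, so 9 further minute boundaries passed. Total skipped labels = 18 × 22 + 2 × 9 = 414.
Non-drop label index = 413303 + 414 = 413717; at 30 labels/s that is 03:49:50:17, i.e. DF 03:49:50;17.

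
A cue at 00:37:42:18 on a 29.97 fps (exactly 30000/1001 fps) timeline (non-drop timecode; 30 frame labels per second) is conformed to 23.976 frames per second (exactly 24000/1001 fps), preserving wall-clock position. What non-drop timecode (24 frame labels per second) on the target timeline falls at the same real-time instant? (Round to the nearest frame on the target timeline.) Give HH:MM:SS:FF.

00:37:42:14

Source frame index: (0×3600 + 37×60 + 42) × 30 + 18 = 67878.
Real time: 67878 / (30000/1001) = 11324313/5000 s.
Target frame: (11324313/5000) × (24000/1001) = 271512/5 ≈ 54302.400 → 54302.
At 24 labels/s: frame 54302 → 00:37:42:14.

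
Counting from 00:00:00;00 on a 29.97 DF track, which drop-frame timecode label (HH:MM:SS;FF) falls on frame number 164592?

Ten DF minutes hold 17982 frames, so frame 164592 lies in block 9 (frames 161838–179819) with 2754 frames into that block.
The block's first minute is 1800 frames and the rest 1798 each; 2754 frames reaches minute 1, so 9 × 18 + 1 × 2 = 164 labels have been skipped so far.
Adding those back, label number 164592 + 164 = 164756 at 30 labels/s is 5491 s + 26 f = 1 h 31 min 31 s frame 26, i.e. 01:31:31;26.

01:31:31;26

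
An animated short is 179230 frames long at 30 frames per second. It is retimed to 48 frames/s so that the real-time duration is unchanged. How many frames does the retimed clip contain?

Target frames = source frames × (target rate / source rate) = 179230 × (48)/(30) = 179230 × 8/5 = 286768.

286768 frames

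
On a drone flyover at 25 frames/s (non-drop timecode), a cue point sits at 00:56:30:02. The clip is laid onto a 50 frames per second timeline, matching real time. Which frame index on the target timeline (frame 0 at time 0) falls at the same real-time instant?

Source frame index: (0×3600 + 56×60 + 30) × 25 + 2 = 84752.
Real time: 84752 / (25) = 84752/25 s.
Target frame: (84752/25) × (50) = 169504.

frame 169504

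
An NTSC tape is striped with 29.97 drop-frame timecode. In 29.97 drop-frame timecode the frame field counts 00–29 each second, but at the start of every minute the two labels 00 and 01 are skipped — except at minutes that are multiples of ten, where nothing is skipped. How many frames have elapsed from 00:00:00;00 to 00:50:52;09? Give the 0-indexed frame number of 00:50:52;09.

As if non-drop at 30 labels/s: (0 × 3600 + 50 × 60 + 52) × 30 + 9 = 91569.
Minute boundaries passed: 50; those not divisible by 10: 50 − 5 = 45; dropped labels = 2 × 45 = 90.
Actual frame index = 91569 − 90 = 91479.

91479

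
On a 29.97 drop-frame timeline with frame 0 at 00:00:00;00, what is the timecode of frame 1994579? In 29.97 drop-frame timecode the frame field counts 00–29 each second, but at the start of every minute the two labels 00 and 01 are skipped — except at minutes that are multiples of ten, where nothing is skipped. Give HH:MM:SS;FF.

18:29:12;17

Each 10-minute DF block holds 10 × 60 × 30 − 9 × 2 = 17982 frames. 1994579 ÷ 17982 → 110 full blocks, remainder 16559.
Within the partial block the first minute is 1800 frames and each further minute 1798, so 9 further minute boundaries passed. Total skipped labels = 18 × 110 + 2 × 9 = 1998.
Non-drop label index = 1994579 + 1998 = 1996577; at 30 labels/s that is 18:29:12:17, i.e. DF 18:29:12;17.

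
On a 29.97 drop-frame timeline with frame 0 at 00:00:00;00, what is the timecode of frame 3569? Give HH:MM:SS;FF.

00:01:59;01

Each 10-minute DF block holds 10 × 60 × 30 − 9 × 2 = 17982 frames. 3569 ÷ 17982 → 0 full blocks, remainder 3569.
Within the partial block the first minute is 1800 frames and each further minute 1798, so 1 further minute boundary passed. Total skipped labels = 18 × 0 + 2 × 1 = 2.
Non-drop label index = 3569 + 2 = 3571; at 30 labels/s that is 00:01:59:01, i.e. DF 00:01:59;01.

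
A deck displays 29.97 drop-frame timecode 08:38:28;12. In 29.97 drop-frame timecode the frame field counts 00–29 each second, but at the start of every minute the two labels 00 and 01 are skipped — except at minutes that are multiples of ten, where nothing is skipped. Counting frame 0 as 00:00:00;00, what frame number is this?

Complete 10-minute blocks: 51, each 17982 frames → 917082.
Remaining 8 whole minutes in the current block: 1800 + 7 × 1798 = 14386 frames.
Within the current minute: 28 × 30 + 12 − 2 = 850 (labels ;00/;01 skipped at this minute). Total = 917082 + 14386 + 850 = 932318.

932318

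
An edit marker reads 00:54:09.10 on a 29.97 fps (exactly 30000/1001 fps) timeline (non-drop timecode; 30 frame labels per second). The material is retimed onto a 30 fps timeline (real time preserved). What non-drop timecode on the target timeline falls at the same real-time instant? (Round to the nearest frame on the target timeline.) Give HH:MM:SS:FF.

00:54:12:17

Source frame index: (0×3600 + 54×60 + 9) × 30 + 10 = 97480.
Real time: 97480 / (30000/1001) = 2439437/750 s.
Target frame: (2439437/750) × (30) = 2439437/25 ≈ 97577.480 → 97577.
At 30 labels/s: frame 97577 → 00:54:12:17.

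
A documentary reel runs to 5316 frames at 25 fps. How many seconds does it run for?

212.64 seconds

Running time = 5316 / (25) = 212.64 s.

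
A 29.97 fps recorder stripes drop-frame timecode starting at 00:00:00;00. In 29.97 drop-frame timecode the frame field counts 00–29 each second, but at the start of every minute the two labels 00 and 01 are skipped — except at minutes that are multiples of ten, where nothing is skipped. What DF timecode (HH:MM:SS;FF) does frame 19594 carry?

Each 10-minute DF block holds 10 × 60 × 30 − 9 × 2 = 17982 frames. 19594 ÷ 17982 → 1 full block, remainder 1612.
Within the partial block the first minute is 1800 frames and each further minute 1798, so 0 further minute boundaries passed. Total skipped labels = 18 × 1 + 2 × 0 = 18.
Non-drop label index = 19594 + 18 = 19612; at 30 labels/s that is 00:10:53:22, i.e. DF 00:10:53;22.

00:10:53;22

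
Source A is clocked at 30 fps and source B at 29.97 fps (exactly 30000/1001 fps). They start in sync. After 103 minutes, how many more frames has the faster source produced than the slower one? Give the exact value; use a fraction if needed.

185400/1001 frames

103 min = 6180 s.
A emits 30 × 6180 = 185400 frames; B emits 30000/1001 × 6180 = 185400000/1001.
Difference = 185400/1001 frames (≈ 185.2148); B is behind A.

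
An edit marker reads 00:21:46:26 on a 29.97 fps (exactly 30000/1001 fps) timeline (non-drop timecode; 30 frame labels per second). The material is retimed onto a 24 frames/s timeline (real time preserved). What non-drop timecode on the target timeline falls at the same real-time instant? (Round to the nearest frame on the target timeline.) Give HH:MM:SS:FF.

Source frame index: (0×3600 + 21×60 + 46) × 30 + 26 = 39206.
Real time: 39206 / (30000/1001) = 19622603/15000 s.
Target frame: (19622603/15000) × (24) = 19622603/625 ≈ 31396.165 → 31396.
At 24 labels/s: frame 31396 → 00:21:48:04.

00:21:48:04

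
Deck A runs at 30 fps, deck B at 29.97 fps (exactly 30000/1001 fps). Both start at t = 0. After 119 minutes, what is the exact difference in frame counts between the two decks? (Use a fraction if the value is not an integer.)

30600/143 frames

119 min = 7140 s.
A emits 30 × 7140 = 214200 frames; B emits 30000/1001 × 7140 = 30600000/143.
Difference = 30600/143 frames (≈ 213.9860); B is behind A.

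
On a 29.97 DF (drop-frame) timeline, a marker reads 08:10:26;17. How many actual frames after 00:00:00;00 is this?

881915

Complete 10-minute blocks: 49, each 17982 frames → 881118.
Remaining 0 whole minutes in the current block: 0 frames.
Within the current minute: 26 × 30 + 17 = 797. Total = 881118 + 0 + 797 = 881915.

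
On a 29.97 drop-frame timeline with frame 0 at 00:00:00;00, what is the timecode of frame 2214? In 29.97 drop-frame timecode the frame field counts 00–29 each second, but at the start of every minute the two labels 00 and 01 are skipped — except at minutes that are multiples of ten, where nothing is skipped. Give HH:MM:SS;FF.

00:01:13;26

Each 10-minute DF block holds 10 × 60 × 30 − 9 × 2 = 17982 frames. 2214 ÷ 17982 → 0 full blocks, remainder 2214.
Within the partial block the first minute is 1800 frames and each further minute 1798, so 1 further minute boundary passed. Total skipped labels = 18 × 0 + 2 × 1 = 2.
Non-drop label index = 2214 + 2 = 2216; at 30 labels/s that is 00:01:13:26, i.e. DF 00:01:13;26.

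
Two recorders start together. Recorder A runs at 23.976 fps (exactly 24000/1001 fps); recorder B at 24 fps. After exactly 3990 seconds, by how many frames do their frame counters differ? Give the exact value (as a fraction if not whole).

A emits 24000/1001 × 3990 = 13680000/143 frames; B emits 24 × 3990 = 95760.
Difference = 13680/143 frames (≈ 95.6643); B is ahead of A.

13680/143 frames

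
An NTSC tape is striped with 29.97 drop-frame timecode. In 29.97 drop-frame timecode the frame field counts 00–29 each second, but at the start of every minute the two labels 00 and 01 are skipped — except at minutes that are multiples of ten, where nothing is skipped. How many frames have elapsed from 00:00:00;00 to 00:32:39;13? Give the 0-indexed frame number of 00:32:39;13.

Complete 10-minute blocks: 3, each 17982 frames → 53946.
Remaining 2 whole minutes in the current block: 1800 + 1 × 1798 = 3598 frames.
Within the current minute: 39 × 30 + 13 − 2 = 1181 (labels ;00/;01 skipped at this minute). Total = 53946 + 3598 + 1181 = 58725.

58725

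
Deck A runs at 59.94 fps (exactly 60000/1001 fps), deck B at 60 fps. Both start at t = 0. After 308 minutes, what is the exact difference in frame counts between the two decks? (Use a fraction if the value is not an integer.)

308 min = 18480 s.
A emits 60000/1001 × 18480 = 14400000/13 frames; B emits 60 × 18480 = 1108800.
Difference = 14400/13 frames (≈ 1107.6923); B is ahead of A.

14400/13 frames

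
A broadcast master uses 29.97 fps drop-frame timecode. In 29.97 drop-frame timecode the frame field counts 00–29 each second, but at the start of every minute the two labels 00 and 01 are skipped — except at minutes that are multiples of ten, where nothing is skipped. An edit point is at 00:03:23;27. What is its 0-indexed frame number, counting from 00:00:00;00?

6111

As if non-drop at 30 labels/s: (0 × 3600 + 3 × 60 + 23) × 30 + 27 = 6117.
Minute boundaries passed: 3; those not divisible by 10: 3 − 0 = 3; dropped labels = 2 × 3 = 6.
Actual frame index = 6117 − 6 = 6111.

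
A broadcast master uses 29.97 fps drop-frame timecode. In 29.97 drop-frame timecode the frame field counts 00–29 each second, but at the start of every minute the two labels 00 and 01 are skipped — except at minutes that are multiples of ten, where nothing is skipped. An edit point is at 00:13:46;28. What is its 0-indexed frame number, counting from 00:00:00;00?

24784

Complete 10-minute blocks: 1, each 17982 frames → 17982.
Remaining 3 whole minutes in the current block: 1800 + 2 × 1798 = 5396 frames.
Within the current minute: 46 × 30 + 28 − 2 = 1406 (labels ;00/;01 skipped at this minute). Total = 17982 + 5396 + 1406 = 24784.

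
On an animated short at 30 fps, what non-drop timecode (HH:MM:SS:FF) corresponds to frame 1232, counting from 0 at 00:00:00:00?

00:00:41:02

1232 ÷ 30 = 41 full seconds, remainder 2 frames.
41 s = 0 h 0 min 41 s.
Timecode: 00:00:41:02.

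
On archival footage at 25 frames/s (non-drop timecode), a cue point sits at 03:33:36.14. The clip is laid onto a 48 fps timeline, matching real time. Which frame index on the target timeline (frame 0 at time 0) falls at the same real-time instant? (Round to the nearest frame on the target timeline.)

frame 615195

Source frame index: (3×3600 + 33×60 + 36) × 25 + 14 = 320414.
Real time: 320414 / (25) = 320414/25 s.
Target frame: (320414/25) × (48) = 15379872/25 ≈ 615194.880 → 615195.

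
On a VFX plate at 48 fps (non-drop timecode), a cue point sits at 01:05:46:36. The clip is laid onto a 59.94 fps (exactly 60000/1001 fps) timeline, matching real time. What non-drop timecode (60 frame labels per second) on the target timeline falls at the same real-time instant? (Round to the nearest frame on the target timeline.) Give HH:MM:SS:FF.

Source frame index: (1×3600 + 5×60 + 46) × 48 + 36 = 189444.
Real time: 189444 / (48) = 15787/4 s.
Target frame: (15787/4) × (60000/1001) = 236805000/1001 ≈ 236568.432 → 236568.
At 60 labels/s: frame 236568 → 01:05:42:48.

01:05:42:48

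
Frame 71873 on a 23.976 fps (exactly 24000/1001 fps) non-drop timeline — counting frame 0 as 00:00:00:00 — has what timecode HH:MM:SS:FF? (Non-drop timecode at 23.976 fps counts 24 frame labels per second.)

71873 ÷ 24 = 2994 full seconds, remainder 17 frames.
2994 s = 0 h 49 min 54 s.
Timecode: 00:49:54:17.

00:49:54:17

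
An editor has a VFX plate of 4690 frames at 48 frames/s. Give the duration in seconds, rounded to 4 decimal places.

Running time = 4690 × 1/48 = 2345/24 s ≈ 97.7083 s.

97.7083 seconds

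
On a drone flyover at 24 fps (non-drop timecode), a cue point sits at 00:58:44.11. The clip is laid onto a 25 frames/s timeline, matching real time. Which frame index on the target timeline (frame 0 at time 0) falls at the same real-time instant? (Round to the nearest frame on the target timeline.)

Source frame index: (0×3600 + 58×60 + 44) × 24 + 11 = 84587.
Real time: 84587 / (24) = 84587/24 s.
Target frame: (84587/24) × (25) = 2114675/24 ≈ 88111.458 → 88111.

frame 88111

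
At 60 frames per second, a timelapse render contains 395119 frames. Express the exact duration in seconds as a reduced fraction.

Running time = 395119 ÷ (60) = 395119 × 1/60 = 395119/60 s.

395119/60 seconds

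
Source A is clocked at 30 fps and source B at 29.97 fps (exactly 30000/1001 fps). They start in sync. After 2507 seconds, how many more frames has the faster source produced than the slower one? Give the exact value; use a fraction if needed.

75210/1001 frames

A emits 30 × 2507 = 75210 frames; B emits 30000/1001 × 2507 = 75210000/1001.
Difference = 75210/1001 frames (≈ 75.1349); B is behind A.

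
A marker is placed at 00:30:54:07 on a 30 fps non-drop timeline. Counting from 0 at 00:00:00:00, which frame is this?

frame 55627

Total seconds to the label: (0 × 3600 + 30 × 60 + 54) = 1854.
Frame index = 1854 × 30 + 7 = 55627.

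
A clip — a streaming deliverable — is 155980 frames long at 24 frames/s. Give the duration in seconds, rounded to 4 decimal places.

Running time = 155980 × 1/24 = 38995/6 s ≈ 6499.1667 s.

6499.1667 seconds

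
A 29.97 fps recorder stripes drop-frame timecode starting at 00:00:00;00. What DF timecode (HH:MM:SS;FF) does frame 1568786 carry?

Ten DF minutes hold 17982 frames, so frame 1568786 lies in block 87 (frames 1564434–1582415) with 4352 frames into that block.
The block's first minute is 1800 frames and the rest 1798 each; 4352 frames reaches minute 2, so 87 × 18 + 2 × 2 = 1570 labels have been skipped so far.
Adding those back, label number 1568786 + 1570 = 1570356 at 30 labels/s is 52345 s + 6 f = 14 h 32 min 25 s frame 6, i.e. 14:32:25;06.

14:32:25;06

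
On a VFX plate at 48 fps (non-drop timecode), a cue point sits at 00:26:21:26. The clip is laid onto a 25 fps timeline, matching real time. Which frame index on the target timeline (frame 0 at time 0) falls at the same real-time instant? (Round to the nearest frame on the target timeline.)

frame 39539

Source frame index: (0×3600 + 26×60 + 21) × 48 + 26 = 75914.
Real time: 75914 / (48) = 37957/24 s.
Target frame: (37957/24) × (25) = 948925/24 ≈ 39538.542 → 39539.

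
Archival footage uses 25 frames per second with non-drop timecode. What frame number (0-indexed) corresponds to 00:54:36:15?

frame 81915

Total seconds to the label: (0 × 3600 + 54 × 60 + 36) = 3276.
Frame index = 3276 × 25 + 15 = 81915.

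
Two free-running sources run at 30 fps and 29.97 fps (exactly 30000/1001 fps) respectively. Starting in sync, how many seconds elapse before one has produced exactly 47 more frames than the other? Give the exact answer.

47047/30 seconds

The gap grows by |30000/1001 − 30| = 30/1001 frames per second.
Time for a 47-frame gap: 47 ÷ (30/1001) = 47047/30 s.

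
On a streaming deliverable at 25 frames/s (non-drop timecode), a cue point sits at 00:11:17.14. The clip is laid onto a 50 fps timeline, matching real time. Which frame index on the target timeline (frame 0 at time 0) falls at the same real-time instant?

Source frame index: (0×3600 + 11×60 + 17) × 25 + 14 = 16939.
Real time: 16939 / (25) = 16939/25 s.
Target frame: (16939/25) × (50) = 33878.

frame 33878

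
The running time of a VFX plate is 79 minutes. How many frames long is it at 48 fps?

227520 frames

79 min = 4740 s.
Frames = 4740 × 48 = 227520.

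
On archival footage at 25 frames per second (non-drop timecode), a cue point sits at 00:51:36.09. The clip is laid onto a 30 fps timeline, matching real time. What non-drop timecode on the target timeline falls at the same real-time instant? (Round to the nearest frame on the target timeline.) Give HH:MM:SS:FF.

00:51:36:11

Source frame index: (0×3600 + 51×60 + 36) × 25 + 9 = 77409.
Real time: 77409 / (25) = 77409/25 s.
Target frame: (77409/25) × (30) = 464454/5 ≈ 92890.800 → 92891.
At 30 labels/s: frame 92891 → 00:51:36:11.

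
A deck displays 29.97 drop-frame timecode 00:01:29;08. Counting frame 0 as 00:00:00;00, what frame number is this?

As if non-drop at 30 labels/s: (0 × 3600 + 1 × 60 + 29) × 30 + 8 = 2678.
Minute boundaries passed: 1; those not divisible by 10: 1 − 0 = 1; dropped labels = 2 × 1 = 2.
Actual frame index = 2678 − 2 = 2676.

2676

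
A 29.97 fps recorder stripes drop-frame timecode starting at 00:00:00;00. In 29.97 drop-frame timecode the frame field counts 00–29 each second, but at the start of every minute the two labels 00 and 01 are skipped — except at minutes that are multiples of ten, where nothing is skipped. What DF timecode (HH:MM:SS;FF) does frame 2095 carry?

00:01:09;27

Ten DF minutes hold 17982 frames, so frame 2095 lies in block 0 (frames 0–17981) with 2095 frames into that block.
The block's first minute is 1800 frames and the rest 1798 each; 2095 frames reaches minute 1, so 0 × 18 + 1 × 2 = 2 labels have been skipped so far.
Adding those back, label number 2095 + 2 = 2097 at 30 labels/s is 69 s + 27 f = 0 h 1 min 9 s frame 27, i.e. 00:01:09;27.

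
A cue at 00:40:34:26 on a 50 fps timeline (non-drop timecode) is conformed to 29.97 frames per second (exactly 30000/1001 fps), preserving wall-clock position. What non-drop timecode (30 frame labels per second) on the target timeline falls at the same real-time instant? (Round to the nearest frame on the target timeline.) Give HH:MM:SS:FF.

00:40:32:03

Source frame index: (0×3600 + 40×60 + 34) × 50 + 26 = 121726.
Real time: 121726 / (50) = 60863/25 s.
Target frame: (60863/25) × (30000/1001) = 6639600/91 ≈ 72962.637 → 72963.
At 30 labels/s: frame 72963 → 00:40:32:03.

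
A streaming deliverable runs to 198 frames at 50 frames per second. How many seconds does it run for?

Running time = 198 / (50) = 3.96 s.

3.96 seconds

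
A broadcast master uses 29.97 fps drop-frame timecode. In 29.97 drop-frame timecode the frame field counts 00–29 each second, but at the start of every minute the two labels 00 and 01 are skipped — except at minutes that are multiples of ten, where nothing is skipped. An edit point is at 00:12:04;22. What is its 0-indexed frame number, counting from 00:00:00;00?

As if non-drop at 30 labels/s: (0 × 3600 + 12 × 60 + 4) × 30 + 22 = 21742.
Minute boundaries passed: 12; those not divisible by 10: 12 − 1 = 11; dropped labels = 2 × 11 = 22.
Actual frame index = 21742 − 22 = 21720.

21720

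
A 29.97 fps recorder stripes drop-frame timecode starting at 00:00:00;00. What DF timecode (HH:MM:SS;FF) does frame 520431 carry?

Each 10-minute DF block holds 10 × 60 × 30 − 9 × 2 = 17982 frames. 520431 ÷ 17982 → 28 full blocks, remainder 16935.
Within the partial block the first minute is 1800 frames and each further minute 1798, so 9 further minute boundaries passed. Total skipped labels = 18 × 28 + 2 × 9 = 522.
Non-drop label index = 520431 + 522 = 520953; at 30 labels/s that is 04:49:25:03, i.e. DF 04:49:25;03.

04:49:25;03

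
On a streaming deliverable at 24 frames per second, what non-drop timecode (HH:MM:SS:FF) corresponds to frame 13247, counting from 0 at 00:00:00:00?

00:09:11:23

13247 ÷ 24 = 551 full seconds, remainder 23 frames.
551 s = 0 h 9 min 11 s.
Timecode: 00:09:11:23.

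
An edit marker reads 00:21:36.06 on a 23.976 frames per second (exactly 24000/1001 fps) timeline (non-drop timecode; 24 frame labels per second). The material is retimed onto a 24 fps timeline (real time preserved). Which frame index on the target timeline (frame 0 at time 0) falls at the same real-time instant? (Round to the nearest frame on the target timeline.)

frame 31141

Source frame index: (0×3600 + 21×60 + 36) × 24 + 6 = 31110.
Real time: 31110 / (24000/1001) = 1038037/800 s.
Target frame: (1038037/800) × (24) = 3114111/100 ≈ 31141.110 → 31141.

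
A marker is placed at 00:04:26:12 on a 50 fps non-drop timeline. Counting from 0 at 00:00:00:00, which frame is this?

13312

Total seconds to the label: (0 × 3600 + 4 × 60 + 26) = 266.
Frame index = 266 × 50 + 12 = 13312.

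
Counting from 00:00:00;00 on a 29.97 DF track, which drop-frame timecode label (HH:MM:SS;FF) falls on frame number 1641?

00:00:54;21

Each 10-minute DF block holds 10 × 60 × 30 − 9 × 2 = 17982 frames. 1641 ÷ 17982 → 0 full blocks, remainder 1641.
Within the partial block the first minute is 1800 frames and each further minute 1798, so 0 further minute boundaries passed. Total skipped labels = 18 × 0 + 2 × 0 = 0.
Non-drop label index = 1641 + 0 = 1641; at 30 labels/s that is 00:00:54:21, i.e. DF 00:00:54;21.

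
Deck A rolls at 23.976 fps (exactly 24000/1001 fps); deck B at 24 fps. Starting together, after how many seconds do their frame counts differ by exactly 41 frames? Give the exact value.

41041/24 seconds

The gap grows by |24 − 24000/1001| = 24/1001 frames per second.
Time for a 41-frame gap: 41 ÷ (24/1001) = 41041/24 s.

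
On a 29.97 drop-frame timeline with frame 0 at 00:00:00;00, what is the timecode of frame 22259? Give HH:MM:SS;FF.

00:12:22;21

Ten DF minutes hold 17982 frames, so frame 22259 lies in block 1 (frames 17982–35963) with 4277 frames into that block.
The block's first minute is 1800 frames and the rest 1798 each; 4277 frames reaches minute 2, so 1 × 18 + 2 × 2 = 22 labels have been skipped so far.
Adding those back, label number 22259 + 22 = 22281 at 30 labels/s is 742 s + 21 f = 0 h 12 min 22 s frame 21, i.e. 00:12:22;21.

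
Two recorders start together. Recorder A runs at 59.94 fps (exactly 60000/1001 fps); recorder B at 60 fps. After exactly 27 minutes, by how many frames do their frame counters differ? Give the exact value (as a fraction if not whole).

27 min = 1620 s.
A emits 60000/1001 × 1620 = 97200000/1001 frames; B emits 60 × 1620 = 97200.
Difference = 97200/1001 frames (≈ 97.1029); B is ahead of A.

97200/1001 frames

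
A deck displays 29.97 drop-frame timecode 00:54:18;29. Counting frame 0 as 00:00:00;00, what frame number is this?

As if non-drop at 30 labels/s: (0 × 3600 + 54 × 60 + 18) × 30 + 29 = 97769.
Minute boundaries passed: 54; those not divisible by 10: 54 − 5 = 49; dropped labels = 2 × 49 = 98.
Actual frame index = 97769 − 98 = 97671.

97671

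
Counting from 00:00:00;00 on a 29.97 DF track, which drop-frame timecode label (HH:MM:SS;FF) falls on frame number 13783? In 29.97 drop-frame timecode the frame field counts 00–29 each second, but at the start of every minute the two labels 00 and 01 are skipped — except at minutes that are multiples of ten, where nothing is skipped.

00:07:39;27

Ten DF minutes hold 17982 frames, so frame 13783 lies in block 0 (frames 0–17981) with 13783 frames into that block.
The block's first minute is 1800 frames and the rest 1798 each; 13783 frames reaches minute 7, so 0 × 18 + 7 × 2 = 14 labels have been skipped so far.
Adding those back, label number 13783 + 14 = 13797 at 30 labels/s is 459 s + 27 f = 0 h 7 min 39 s frame 27, i.e. 00:07:39;27.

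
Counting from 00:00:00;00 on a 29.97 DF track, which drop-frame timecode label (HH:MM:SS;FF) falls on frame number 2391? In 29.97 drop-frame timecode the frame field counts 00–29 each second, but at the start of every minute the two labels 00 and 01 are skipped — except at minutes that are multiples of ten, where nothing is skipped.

Each 10-minute DF block holds 10 × 60 × 30 − 9 × 2 = 17982 frames. 2391 ÷ 17982 → 0 full blocks, remainder 2391.
Within the partial block the first minute is 1800 frames and each further minute 1798, so 1 further minute boundary passed. Total skipped labels = 18 × 0 + 2 × 1 = 2.
Non-drop label index = 2391 + 2 = 2393; at 30 labels/s that is 00:01:19:23, i.e. DF 00:01:19;23.

00:01:19;23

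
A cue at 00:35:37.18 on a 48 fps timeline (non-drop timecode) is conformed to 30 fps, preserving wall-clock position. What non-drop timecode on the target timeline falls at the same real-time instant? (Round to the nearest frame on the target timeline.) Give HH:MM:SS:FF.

00:35:37:11

Source frame index: (0×3600 + 35×60 + 37) × 48 + 18 = 102594.
Real time: 102594 / (48) = 17099/8 s.
Target frame: (17099/8) × (30) = 256485/4 ≈ 64121.250 → 64121.
At 30 labels/s: frame 64121 → 00:35:37:11.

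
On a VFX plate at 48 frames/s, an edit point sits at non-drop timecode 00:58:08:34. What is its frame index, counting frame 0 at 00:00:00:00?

frame 167458

Total seconds to the label: (0 × 3600 + 58 × 60 + 8) = 3488.
Frame index = 3488 × 48 + 34 = 167458.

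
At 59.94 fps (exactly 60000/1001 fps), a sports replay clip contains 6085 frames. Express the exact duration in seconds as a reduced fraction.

1218217/12000 seconds

Running time = 6085 ÷ (60000/1001) = 6085 × 1001/60000 = 1218217/12000 s.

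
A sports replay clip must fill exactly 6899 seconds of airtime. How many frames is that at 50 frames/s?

Frames = 6899 × 50 = 344950.

344950 frames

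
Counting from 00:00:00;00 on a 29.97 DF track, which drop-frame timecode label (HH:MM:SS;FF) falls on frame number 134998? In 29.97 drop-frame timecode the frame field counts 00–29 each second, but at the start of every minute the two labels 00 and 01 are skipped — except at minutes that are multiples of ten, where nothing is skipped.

01:15:04;14

Each 10-minute DF block holds 10 × 60 × 30 − 9 × 2 = 17982 frames. 134998 ÷ 17982 → 7 full blocks, remainder 9124.
Within the partial block the first minute is 1800 frames and each further minute 1798, so 5 further minute boundaries passed. Total skipped labels = 18 × 7 + 2 × 5 = 136.
Non-drop label index = 134998 + 136 = 135134; at 30 labels/s that is 01:15:04:14, i.e. DF 01:15:04;14.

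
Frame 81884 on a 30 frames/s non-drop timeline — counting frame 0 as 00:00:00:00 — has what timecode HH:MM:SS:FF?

00:45:29:14

81884 ÷ 30 = 2729 full seconds, remainder 14 frames.
2729 s = 0 h 45 min 29 s.
Timecode: 00:45:29:14.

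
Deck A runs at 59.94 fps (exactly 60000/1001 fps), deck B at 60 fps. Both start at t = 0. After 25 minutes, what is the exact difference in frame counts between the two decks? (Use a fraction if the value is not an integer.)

90000/1001 frames

25 min = 1500 s.
A emits 60000/1001 × 1500 = 90000000/1001 frames; B emits 60 × 1500 = 90000.
Difference = 90000/1001 frames (≈ 89.9101); B is ahead of A.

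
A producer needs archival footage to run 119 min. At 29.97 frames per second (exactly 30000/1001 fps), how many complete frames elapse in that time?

119 min = 7140 s.
Frames = 7140 × 30000/1001 = 30600000/143 ≈ 213986.0140.
Complete frames: 213986.

213986 frames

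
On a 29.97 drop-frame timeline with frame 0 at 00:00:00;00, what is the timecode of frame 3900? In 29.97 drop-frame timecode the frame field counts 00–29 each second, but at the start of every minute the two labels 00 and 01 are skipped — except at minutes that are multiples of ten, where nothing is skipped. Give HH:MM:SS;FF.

Ten DF minutes hold 17982 frames, so frame 3900 lies in block 0 (frames 0–17981) with 3900 frames into that block.
The block's first minute is 1800 frames and the rest 1798 each; 3900 frames reaches minute 2, so 0 × 18 + 2 × 2 = 4 labels have been skipped so far.
Adding those back, label number 3900 + 4 = 3904 at 30 labels/s is 130 s + 4 f = 0 h 2 min 10 s frame 4, i.e. 00:02:10;04.

00:02:10;04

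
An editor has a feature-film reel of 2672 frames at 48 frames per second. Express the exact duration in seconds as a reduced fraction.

167/3 seconds

Running time = 2672 ÷ (48) = 2672 × 1/48 = 167/3 s.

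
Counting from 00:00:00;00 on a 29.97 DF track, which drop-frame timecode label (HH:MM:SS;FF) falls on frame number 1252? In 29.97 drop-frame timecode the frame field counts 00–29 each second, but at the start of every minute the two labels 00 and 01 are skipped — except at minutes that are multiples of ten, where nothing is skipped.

00:00:41;22

Ten DF minutes hold 17982 frames, so frame 1252 lies in block 0 (frames 0–17981) with 1252 frames into that block.
The block's first minute is 1800 frames and the rest 1798 each; 1252 frames reaches minute 0, so 0 × 18 + 0 × 2 = 0 labels have been skipped so far.
Adding those back, label number 1252 + 0 = 1252 at 30 labels/s is 41 s + 22 f = 0 h 0 min 41 s frame 22, i.e. 00:00:41;22.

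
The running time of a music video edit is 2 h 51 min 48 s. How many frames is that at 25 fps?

2 h 51 min 48 s = 10308 s.
Frames = 10308 × 25 = 257700.

257700 frames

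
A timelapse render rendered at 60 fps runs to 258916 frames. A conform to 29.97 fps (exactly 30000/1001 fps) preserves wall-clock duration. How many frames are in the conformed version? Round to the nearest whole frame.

Frames at target rate = 258916 × (30000/1001) / (60) = 18494000/143 ≈ 129328.671.
Nearest whole frame: 129329.

129329 frames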